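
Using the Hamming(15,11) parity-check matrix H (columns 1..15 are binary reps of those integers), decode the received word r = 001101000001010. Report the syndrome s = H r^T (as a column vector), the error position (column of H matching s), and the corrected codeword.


s = (0, 0, 1, 1)^T, error position = 3, corrected codeword c = 000101000001010

Compute s = H r^T mod 2 one row at a time:
  s_1 = 0 + 0 + 0 + 0 + 1 + 0 + 1 + 0 = 2 ≡ 0 (mod 2).
  s_2 = 1 + 0 + 1 + 0 + 1 + 0 + 1 + 0 = 4 ≡ 0 (mod 2).
  s_3 = 0 + 1 + 1 + 0 + 0 + 0 + 1 + 0 = 3 ≡ 1 (mod 2).
  s_4 = 0 + 1 + 0 + 0 + 0 + 0 + 0 + 0 = 1 ≡ 1 (mod 2).
s = (0, 0, 1, 1)^T — this equals column 3 of H (binary 0011), so error is at position 3.
Correct: flip bit 3 of r = 001101000001010 to get c = 000101000001010.


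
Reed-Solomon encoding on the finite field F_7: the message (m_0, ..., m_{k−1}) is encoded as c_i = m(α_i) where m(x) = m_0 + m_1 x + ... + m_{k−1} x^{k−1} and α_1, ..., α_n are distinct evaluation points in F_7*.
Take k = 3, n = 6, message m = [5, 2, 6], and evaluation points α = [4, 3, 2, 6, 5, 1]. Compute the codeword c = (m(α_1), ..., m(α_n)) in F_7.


c = [4, 2, 5, 2, 4, 6]

Message polynomial: m(x) = 5 + 2·x + 6·x^2 (mod 7).
For each evaluation point α_i, compute m(α_i) mod 7:
  α_1 = 4: Horner steps 6 → 5 → 4, so m(4) = 4.
  α_2 = 3: Horner steps 6 → 6 → 2, so m(3) = 2.
  α_3 = 2: Horner steps 6 → 0 → 5, so m(2) = 5.
  α_4 = 6: Horner steps 6 → 3 → 2, so m(6) = 2.
  α_5 = 5: Horner steps 6 → 4 → 4, so m(5) = 4.
  α_6 = 1: Horner steps 6 → 1 → 6, so m(1) = 6.
Codeword c = [4, 2, 5, 2, 4, 6] ∈ F_7^6.


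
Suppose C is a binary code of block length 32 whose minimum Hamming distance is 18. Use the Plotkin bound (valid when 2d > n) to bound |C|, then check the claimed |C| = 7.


Plotkin bound M ≤ 8; given |C| = 7 ≤ bound (satisfied).

Check applicability: 2d = 36, n = 32.
2d − n = 4 > 0, so Plotkin applies.
Compute d/(2d−n) = 18/4 ≈ 4.5000.
⌊d/(2d−n)⌋ = 4.
Plotkin bound: M ≤ 2·4 = 8.
Given |C| = 7, check: satisfied.
This |C| is below the Plotkin bound.


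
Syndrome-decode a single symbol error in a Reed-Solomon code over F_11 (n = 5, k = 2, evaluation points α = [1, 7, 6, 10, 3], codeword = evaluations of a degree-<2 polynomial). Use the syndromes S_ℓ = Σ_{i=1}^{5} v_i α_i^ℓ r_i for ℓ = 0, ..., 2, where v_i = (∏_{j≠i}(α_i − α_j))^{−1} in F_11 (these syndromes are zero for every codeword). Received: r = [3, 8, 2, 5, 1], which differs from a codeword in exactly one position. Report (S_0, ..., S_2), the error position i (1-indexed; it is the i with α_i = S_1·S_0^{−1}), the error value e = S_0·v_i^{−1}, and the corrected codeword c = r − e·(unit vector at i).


S = (3, 7, 9), error at position 3, error magnitude e = 4, c = [3, 8, 9, 5, 1].

Step 1: column multipliers v_i = (∏_{j≠i}(α_i − α_j))^{−1} mod 11.
  i = 1 (α = 1): (1−7)(1−6)(1−10)(1−3) = (−6)·(−5)·(−9)·(−2) = 540 ≡ 1, so v_1 = 1^{−1} = 1 (mod 11).
  i = 2 (α = 7): (7−1)(7−6)(7−10)(7−3) = 6·1·(−3)·4 = −72 ≡ 5, so v_2 = 5^{−1} = 9 (mod 11).
  i = 3 (α = 6): (6−1)(6−7)(6−10)(6−3) = 5·(−1)·(−4)·3 = 60 ≡ 5, so v_3 = 5^{−1} = 9 (mod 11).
  i = 4 (α = 10): (10−1)(10−7)(10−6)(10−3) = 9·3·4·7 = 756 ≡ 8, so v_4 = 8^{−1} = 7 (mod 11).
  i = 5 (α = 3): (3−1)(3−7)(3−6)(3−10) = 2·(−4)·(−3)·(−7) = −168 ≡ 8, so v_5 = 8^{−1} = 7 (mod 11).
  v = [1, 9, 9, 7, 7].
Step 2: syndromes of r = [3, 8, 2, 5, 1] (all sums mod 11).
  S_0 = Σ v_i r_i = 1·3 + 9·8 + 9·2 + 7·5 + 7·1 = 135 ≡ 3.
  S_1 = Σ v_i α_i r_i = 1·1·3 + 9·7·8 + 9·6·2 + 7·10·5 + 7·3·1 = 986 ≡ 7.
  α_i^2 mod 11 = [1, 5, 3, 1, 9].
  S_2 = Σ v_i α_i^2 r_i = 1·1·3 + 9·5·8 + 9·3·2 + 7·1·5 + 7·9·1 = 515 ≡ 9.
  S = (3, 7, 9) ≠ 0, so r is not a codeword (an error is present).
Step 3: locate the error. For a single error e at position i, S_ℓ = v_i·e·α_i^ℓ, so α_err = S_1/S_0.
  S_0^{−1} = 3^{−1} = 4 (mod 11), so α_err = 7·4 = 28 ≡ 6 = α_3. Error position i = 3.
  Consistency check: S_2/S_1 = 9·8 = 72 ≡ 6 = α_err ✓ (single-error assumption holds).
Step 4: error magnitude e = S_0/v_3 = S_0·∏_{j≠3}(α_3 − α_j) = 3·5 = 15 ≡ 4 (mod 11).
Step 5: correct position 3: c_3 = r_3 − e = 2 − 4 ≡ 9 (mod 11). Hence c = [3, 8, 9, 5, 1].
  Check: interpolating c through the α_i gives m(x) = 4 + 10·x (degree < 2) with m(α_i) = c_i for every i, so c is indeed a codeword.


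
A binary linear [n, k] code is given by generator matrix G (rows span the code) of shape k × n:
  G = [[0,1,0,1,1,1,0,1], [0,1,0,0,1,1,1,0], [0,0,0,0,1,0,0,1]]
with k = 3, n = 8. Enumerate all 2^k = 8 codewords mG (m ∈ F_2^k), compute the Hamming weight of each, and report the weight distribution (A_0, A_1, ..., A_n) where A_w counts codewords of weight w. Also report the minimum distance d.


Weight distribution: A_0 = 1, A_2 = 1, A_3 = 3, A_4 = 2, A_5 = 1. Minimum distance d = 2.

Enumerate all 2^3 = 8 messages m ∈ F_2^3.
For each, compute codeword c = mG in F_2^8, then tally its weight.
  m = 000 → c = 00000000, weight = 0.
  m = 100 → c = 01011101, weight = 5.
  m = 010 → c = 01001110, weight = 4.
  m = 110 → c = 00010011, weight = 3.
  m = 001 → c = 00001001, weight = 2.
  m = 101 → c = 01010100, weight = 3.
  m = 011 → c = 01000111, weight = 4.
  m = 111 → c = 00011010, weight = 3.
Tally weights:
  weight 0: 1 codewords.
  weight 2: 1 codewords.
  weight 3: 3 codewords.
  weight 4: 2 codewords.
  weight 5: 1 codewords.
Minimum distance d = smallest w > 0 with A_w > 0 = 2.
Sanity: Σ A_w = 8 = 2^3 = 8 ✓.


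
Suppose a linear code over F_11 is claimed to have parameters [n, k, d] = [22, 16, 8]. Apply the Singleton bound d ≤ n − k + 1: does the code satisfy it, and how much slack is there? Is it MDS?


Singleton RHS = n − k + 1 = 7, slack = -1, bound violated (no such code; not MDS).

Singleton bound: d ≤ n − k + 1.
Here n = 22, k = 16, so n − k + 1 = 7.
Given d = 8, check d ≤ 7: NO.
Slack = (n − k + 1) − d = -1.
The slack is negative: d = 8 exceeds n − k + 1 = 7 by 1, so the Singleton bound is violated and no linear [22, 16, 8]_11 code can exist. In particular it is not MDS (MDS requires d = n − k + 1 exactly).
Description: the claimed parameters are [22, 16, 8]_11; such a code would be impossible (violates the Singleton bound).


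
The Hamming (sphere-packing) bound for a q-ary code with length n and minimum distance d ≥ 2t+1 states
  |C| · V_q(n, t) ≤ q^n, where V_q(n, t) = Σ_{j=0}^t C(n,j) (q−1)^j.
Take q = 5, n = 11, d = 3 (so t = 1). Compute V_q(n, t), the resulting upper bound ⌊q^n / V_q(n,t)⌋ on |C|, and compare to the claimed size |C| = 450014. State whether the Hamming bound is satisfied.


V_q(n, t) = 45, q^n = 48828125, Hamming bound = 1085069, |C| = 450014 ≤ bound (satisfied).

Step 1: Compute V_q(n, t) = Σ_{j=0}^1 C(n, j) (q−1)^j.
  j = 0: C(11,0)·(4)^0 = 1·1 = 1.
  j = 1: C(11,1)·(4)^1 = 11·4 = 44.
  V_q(n, t) = 1 + 44 = 45.
Step 2: q^n = 5^11 = 48828125.
Step 3: Hamming bound ⌊q^n / V_q(n,t)⌋ = ⌊48828125/45⌋ = 1085069.
Step 4: Compare |C| = 450014 to 1085069: satisfied.
The claimed |C| lies below the Hamming bound.


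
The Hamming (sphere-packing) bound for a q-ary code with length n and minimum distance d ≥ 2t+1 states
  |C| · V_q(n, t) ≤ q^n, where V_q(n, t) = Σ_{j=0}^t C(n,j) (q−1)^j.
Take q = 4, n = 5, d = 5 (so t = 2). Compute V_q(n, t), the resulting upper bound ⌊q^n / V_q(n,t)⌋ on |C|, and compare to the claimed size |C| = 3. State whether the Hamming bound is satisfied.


V_q(n, t) = 106, q^n = 1024, Hamming bound = 9, |C| = 3 ≤ bound (satisfied).

Step 1: Compute V_q(n, t) = Σ_{j=0}^2 C(n, j) (q−1)^j.
  j = 0: C(5,0)·(3)^0 = 1·1 = 1.
  j = 1: C(5,1)·(3)^1 = 5·3 = 15.
  j = 2: C(5,2)·(3)^2 = 10·9 = 90.
  V_q(n, t) = 1 + 15 + 90 = 106.
Step 2: q^n = 4^5 = 1024.
Step 3: Hamming bound ⌊q^n / V_q(n,t)⌋ = ⌊1024/106⌋ = 9.
Step 4: Compare |C| = 3 to 9: satisfied.
The claimed |C| lies below the Hamming bound.


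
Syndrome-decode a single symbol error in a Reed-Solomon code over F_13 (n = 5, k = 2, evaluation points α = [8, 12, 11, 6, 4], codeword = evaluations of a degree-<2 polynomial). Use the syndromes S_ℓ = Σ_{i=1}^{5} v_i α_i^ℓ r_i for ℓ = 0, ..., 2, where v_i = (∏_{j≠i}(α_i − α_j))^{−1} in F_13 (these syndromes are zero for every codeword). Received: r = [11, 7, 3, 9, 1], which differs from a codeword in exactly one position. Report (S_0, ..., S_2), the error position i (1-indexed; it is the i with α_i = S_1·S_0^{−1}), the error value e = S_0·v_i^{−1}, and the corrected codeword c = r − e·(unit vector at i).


S = (4, 6, 9), error at position 1, error magnitude e = 7, c = [4, 7, 3, 9, 1].

Step 1: column multipliers v_i = (∏_{j≠i}(α_i − α_j))^{−1} mod 13.
  i = 1 (α = 8): (8−12)(8−11)(8−6)(8−4) = (−4)·(−3)·2·4 = 96 ≡ 5, so v_1 = 5^{−1} = 8 (mod 13).
  i = 2 (α = 12): (12−8)(12−11)(12−6)(12−4) = 4·1·6·8 = 192 ≡ 10, so v_2 = 10^{−1} = 4 (mod 13).
  i = 3 (α = 11): (11−8)(11−12)(11−6)(11−4) = 3·(−1)·5·7 = −105 ≡ 12, so v_3 = 12^{−1} = 12 (mod 13).
  i = 4 (α = 6): (6−8)(6−12)(6−11)(6−4) = (−2)·(−6)·(−5)·2 = −120 ≡ 10, so v_4 = 10^{−1} = 4 (mod 13).
  i = 5 (α = 4): (4−8)(4−12)(4−11)(4−6) = (−4)·(−8)·(−7)·(−2) = 448 ≡ 6, so v_5 = 6^{−1} = 11 (mod 13).
  v = [8, 4, 12, 4, 11].
Step 2: syndromes of r = [11, 7, 3, 9, 1] (all sums mod 13).
  S_0 = Σ v_i r_i = 8·11 + 4·7 + 12·3 + 4·9 + 11·1 = 199 ≡ 4.
  S_1 = Σ v_i α_i r_i = 8·8·11 + 4·12·7 + 12·11·3 + 4·6·9 + 11·4·1 = 1696 ≡ 6.
  α_i^2 mod 13 = [12, 1, 4, 10, 3].
  S_2 = Σ v_i α_i^2 r_i = 8·12·11 + 4·1·7 + 12·4·3 + 4·10·9 + 11·3·1 = 1621 ≡ 9.
  S = (4, 6, 9) ≠ 0, so r is not a codeword (an error is present).
Step 3: locate the error. For a single error e at position i, S_ℓ = v_i·e·α_i^ℓ, so α_err = S_1/S_0.
  S_0^{−1} = 4^{−1} = 10 (mod 13), so α_err = 6·10 = 60 ≡ 8 = α_1. Error position i = 1.
  Consistency check: S_2/S_1 = 9·11 = 99 ≡ 8 = α_err ✓ (single-error assumption holds).
Step 4: error magnitude e = S_0/v_1 = S_0·∏_{j≠1}(α_1 − α_j) = 4·5 = 20 ≡ 7 (mod 13).
Step 5: correct position 1: c_1 = r_1 − e = 11 − 7 ≡ 4 (mod 13). Hence c = [4, 7, 3, 9, 1].
  Check: interpolating c through the α_i gives m(x) = 11 + 4·x (degree < 2) with m(α_i) = c_i for every i, so c is indeed a codeword.


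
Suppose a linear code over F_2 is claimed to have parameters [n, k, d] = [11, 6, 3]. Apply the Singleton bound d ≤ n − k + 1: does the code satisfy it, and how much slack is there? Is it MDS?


Singleton RHS = n − k + 1 = 6, slack = 3, bound satisfied, not MDS.

Singleton bound: d ≤ n − k + 1.
Here n = 11, k = 6, so n − k + 1 = 6.
Given d = 3, check d ≤ 6: YES.
Slack = (n − k + 1) − d = 3.
The code is NOT MDS (slack = 3 > 0).
Description: the claimed parameters are [11, 6, 3]_2; such a code would be non-MDS.


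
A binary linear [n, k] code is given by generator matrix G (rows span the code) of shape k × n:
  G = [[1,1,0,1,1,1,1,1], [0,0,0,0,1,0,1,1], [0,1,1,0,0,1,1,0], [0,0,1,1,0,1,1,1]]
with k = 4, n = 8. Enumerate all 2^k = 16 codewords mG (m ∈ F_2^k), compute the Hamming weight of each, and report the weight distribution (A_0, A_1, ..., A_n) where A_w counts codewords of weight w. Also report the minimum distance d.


Weight distribution: A_0 = 1, A_3 = 3, A_4 = 7, A_5 = 4, A_7 = 1. Minimum distance d = 3.

Enumerate all 2^4 = 16 messages m ∈ F_2^4.
For each, compute codeword c = mG in F_2^8, then tally its weight.
  m = 0000 → c = 00000000, weight = 0.
  m = 1000 → c = 11011111, weight = 7.
  m = 0100 → c = 00001011, weight = 3.
  m = 1100 → c = 11010100, weight = 4.
  m = 0010 → c = 01100110, weight = 4.
  m = 1010 → c = 10111001, weight = 5.
  m = 0110 → c = 01101101, weight = 5.
  m = 1110 → c = 10110010, weight = 4.
  m = 0001 → c = 00110111, weight = 5.
  m = 1001 → c = 11101000, weight = 4.
  m = 0101 → c = 00111100, weight = 4.
  m = 1101 → c = 11100011, weight = 5.
  m = 0011 → c = 01010001, weight = 3.
  m = 1011 → c = 10001110, weight = 4.
  m = 0111 → c = 01011010, weight = 4.
  m = 1111 → c = 10000101, weight = 3.
Tally weights:
  weight 0: 1 codewords.
  weight 3: 3 codewords.
  weight 4: 7 codewords.
  weight 5: 4 codewords.
  weight 7: 1 codewords.
Minimum distance d = smallest w > 0 with A_w > 0 = 3.
Sanity: Σ A_w = 16 = 2^4 = 16 ✓.


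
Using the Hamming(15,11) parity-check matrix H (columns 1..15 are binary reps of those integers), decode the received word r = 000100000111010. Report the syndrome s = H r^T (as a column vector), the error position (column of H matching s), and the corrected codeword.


s = (0, 1, 1, 1)^T, error position = 7, corrected codeword c = 000100100111010

Compute s = H r^T mod 2 one row at a time:
  s_1 = 0 + 0 + 1 + 1 + 1 + 0 + 1 + 0 = 4 ≡ 0 (mod 2).
  s_2 = 1 + 0 + 0 + 0 + 1 + 0 + 1 + 0 = 3 ≡ 1 (mod 2).
  s_3 = 0 + 0 + 0 + 0 + 1 + 1 + 1 + 0 = 3 ≡ 1 (mod 2).
  s_4 = 0 + 0 + 0 + 0 + 0 + 1 + 0 + 0 = 1 ≡ 1 (mod 2).
s = (0, 1, 1, 1)^T — this equals column 7 of H (binary 0111), so error is at position 7.
Correct: flip bit 7 of r = 000100000111010 to get c = 000100100111010.


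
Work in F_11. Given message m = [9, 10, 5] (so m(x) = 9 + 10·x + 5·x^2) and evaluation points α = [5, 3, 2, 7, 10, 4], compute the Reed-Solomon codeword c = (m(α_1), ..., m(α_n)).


c = [8, 7, 5, 5, 4, 8]

Message polynomial: m(x) = 9 + 10·x + 5·x^2 (mod 11).
For each evaluation point α_i, compute m(α_i) mod 11:
  α_1 = 5: Horner steps 5 → 2 → 8, so m(5) = 8.
  α_2 = 3: Horner steps 5 → 3 → 7, so m(3) = 7.
  α_3 = 2: Horner steps 5 → 9 → 5, so m(2) = 5.
  α_4 = 7: Horner steps 5 → 1 → 5, so m(7) = 5.
  α_5 = 10: Horner steps 5 → 5 → 4, so m(10) = 4.
  α_6 = 4: Horner steps 5 → 8 → 8, so m(4) = 8.
Codeword c = [8, 7, 5, 5, 4, 8] ∈ F_11^6.


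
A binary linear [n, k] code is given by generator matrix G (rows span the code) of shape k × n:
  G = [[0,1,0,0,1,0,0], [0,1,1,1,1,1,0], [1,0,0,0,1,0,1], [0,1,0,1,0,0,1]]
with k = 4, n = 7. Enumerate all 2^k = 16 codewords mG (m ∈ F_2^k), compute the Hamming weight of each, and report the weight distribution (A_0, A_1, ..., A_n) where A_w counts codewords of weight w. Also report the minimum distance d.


Weight distribution: A_0 = 1, A_2 = 2, A_3 = 6, A_4 = 3, A_5 = 2, A_6 = 2. Minimum distance d = 2.

Enumerate all 2^4 = 16 messages m ∈ F_2^4.
For each, compute codeword c = mG in F_2^7, then tally its weight.
  m = 0000 → c = 0000000, weight = 0.
  m = 1000 → c = 0100100, weight = 2.
  m = 0100 → c = 0111110, weight = 5.
  m = 1100 → c = 0011010, weight = 3.
  m = 0010 → c = 1000101, weight = 3.
  m = 1010 → c = 1100001, weight = 3.
  m = 0110 → c = 1111011, weight = 6.
  m = 1110 → c = 1011111, weight = 6.
  m = 0001 → c = 0101001, weight = 3.
  m = 1001 → c = 0001101, weight = 3.
  m = 0101 → c = 0010111, weight = 4.
  m = 1101 → c = 0110011, weight = 4.
  m = 0011 → c = 1101100, weight = 4.
  m = 1011 → c = 1001000, weight = 2.
  m = 0111 → c = 1010010, weight = 3.
  m = 1111 → c = 1110110, weight = 5.
Tally weights:
  weight 0: 1 codewords.
  weight 2: 2 codewords.
  weight 3: 6 codewords.
  weight 4: 3 codewords.
  weight 5: 2 codewords.
  weight 6: 2 codewords.
Minimum distance d = smallest w > 0 with A_w > 0 = 2.
Sanity: Σ A_w = 16 = 2^4 = 16 ✓.


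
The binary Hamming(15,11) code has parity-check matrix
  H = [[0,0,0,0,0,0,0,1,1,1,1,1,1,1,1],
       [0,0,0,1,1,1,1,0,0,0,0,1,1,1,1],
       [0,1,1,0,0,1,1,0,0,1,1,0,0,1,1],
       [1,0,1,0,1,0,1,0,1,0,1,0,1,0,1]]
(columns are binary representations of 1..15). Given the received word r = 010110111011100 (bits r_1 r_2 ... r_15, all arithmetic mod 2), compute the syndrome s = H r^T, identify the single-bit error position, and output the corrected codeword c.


s = (1, 1, 1, 1)^T, error position = 15, corrected codeword c = 010110111011101

Compute s = H r^T mod 2 one row at a time:
  s_1 = 1 + 1 + 0 + 1 + 1 + 1 + 0 + 0 = 5 ≡ 1 (mod 2).
  s_2 = 1 + 1 + 0 + 1 + 1 + 1 + 0 + 0 = 5 ≡ 1 (mod 2).
  s_3 = 1 + 0 + 0 + 1 + 0 + 1 + 0 + 0 = 3 ≡ 1 (mod 2).
  s_4 = 0 + 0 + 1 + 1 + 1 + 1 + 1 + 0 = 5 ≡ 1 (mod 2).
s = (1, 1, 1, 1)^T — this equals column 15 of H (binary 1111), so error is at position 15.
Correct: flip bit 15 of r = 010110111011100 to get c = 010110111011101.


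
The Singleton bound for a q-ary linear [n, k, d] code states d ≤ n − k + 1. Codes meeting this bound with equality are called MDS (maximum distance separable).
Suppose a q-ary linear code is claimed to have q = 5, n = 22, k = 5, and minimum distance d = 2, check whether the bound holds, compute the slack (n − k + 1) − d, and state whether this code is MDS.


Singleton RHS = n − k + 1 = 18, slack = 16, bound satisfied, not MDS.

Singleton bound: d ≤ n − k + 1.
Here n = 22, k = 5, so n − k + 1 = 18.
Given d = 2, check d ≤ 18: YES.
Slack = (n − k + 1) − d = 16.
The code is NOT MDS (slack = 16 > 0).
Description: the claimed parameters are [22, 5, 2]_5; such a code would be non-MDS.


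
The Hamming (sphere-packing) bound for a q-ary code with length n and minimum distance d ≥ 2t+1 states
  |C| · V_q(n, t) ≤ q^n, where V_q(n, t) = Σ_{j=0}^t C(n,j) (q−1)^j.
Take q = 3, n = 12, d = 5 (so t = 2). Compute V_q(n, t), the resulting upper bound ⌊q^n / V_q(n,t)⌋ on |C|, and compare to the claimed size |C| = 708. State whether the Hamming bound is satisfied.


V_q(n, t) = 289, q^n = 531441, Hamming bound = 1838, |C| = 708 ≤ bound (satisfied).

Step 1: Compute V_q(n, t) = Σ_{j=0}^2 C(n, j) (q−1)^j.
  j = 0: C(12,0)·(2)^0 = 1·1 = 1.
  j = 1: C(12,1)·(2)^1 = 12·2 = 24.
  j = 2: C(12,2)·(2)^2 = 66·4 = 264.
  V_q(n, t) = 1 + 24 + 264 = 289.
Step 2: q^n = 3^12 = 531441.
Step 3: Hamming bound ⌊q^n / V_q(n,t)⌋ = ⌊531441/289⌋ = 1838.
Step 4: Compare |C| = 708 to 1838: satisfied.
The claimed |C| lies below the Hamming bound.


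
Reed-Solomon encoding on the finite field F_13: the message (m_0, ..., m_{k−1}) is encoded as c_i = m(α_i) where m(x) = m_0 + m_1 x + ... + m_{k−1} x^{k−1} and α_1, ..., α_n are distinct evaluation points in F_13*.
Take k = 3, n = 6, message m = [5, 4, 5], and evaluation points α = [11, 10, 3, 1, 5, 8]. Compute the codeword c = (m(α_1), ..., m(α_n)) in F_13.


c = [4, 12, 10, 1, 7, 6]

Message polynomial: m(x) = 5 + 4·x + 5·x^2 (mod 13).
For each evaluation point α_i, compute m(α_i) mod 13:
  α_1 = 11: Horner steps 5 → 7 → 4, so m(11) = 4.
  α_2 = 10: Horner steps 5 → 2 → 12, so m(10) = 12.
  α_3 = 3: Horner steps 5 → 6 → 10, so m(3) = 10.
  α_4 = 1: Horner steps 5 → 9 → 1, so m(1) = 1.
  α_5 = 5: Horner steps 5 → 3 → 7, so m(5) = 7.
  α_6 = 8: Horner steps 5 → 5 → 6, so m(8) = 6.
Codeword c = [4, 12, 10, 1, 7, 6] ∈ F_13^6.


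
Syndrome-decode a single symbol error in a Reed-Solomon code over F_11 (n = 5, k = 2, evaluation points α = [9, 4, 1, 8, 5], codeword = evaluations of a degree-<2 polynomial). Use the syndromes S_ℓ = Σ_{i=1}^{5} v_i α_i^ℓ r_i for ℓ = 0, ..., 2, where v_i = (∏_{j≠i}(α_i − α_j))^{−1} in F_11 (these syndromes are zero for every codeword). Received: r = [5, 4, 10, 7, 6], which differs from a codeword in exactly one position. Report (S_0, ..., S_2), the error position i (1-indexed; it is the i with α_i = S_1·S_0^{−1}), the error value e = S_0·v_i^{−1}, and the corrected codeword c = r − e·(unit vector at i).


S = (1, 5, 3), error at position 5, error magnitude e = 4, c = [5, 4, 10, 7, 2].

Step 1: column multipliers v_i = (∏_{j≠i}(α_i − α_j))^{−1} mod 11.
  i = 1 (α = 9): (9−4)(9−1)(9−8)(9−5) = 5·8·1·4 = 160 ≡ 6, so v_1 = 6^{−1} = 2 (mod 11).
  i = 2 (α = 4): (4−9)(4−1)(4−8)(4−5) = (−5)·3·(−4)·(−1) = −60 ≡ 6, so v_2 = 6^{−1} = 2 (mod 11).
  i = 3 (α = 1): (1−9)(1−4)(1−8)(1−5) = (−8)·(−3)·(−7)·(−4) = 672 ≡ 1, so v_3 = 1^{−1} = 1 (mod 11).
  i = 4 (α = 8): (8−9)(8−4)(8−1)(8−5) = (−1)·4·7·3 = −84 ≡ 4, so v_4 = 4^{−1} = 3 (mod 11).
  i = 5 (α = 5): (5−9)(5−4)(5−1)(5−8) = (−4)·1·4·(−3) = 48 ≡ 4, so v_5 = 4^{−1} = 3 (mod 11).
  v = [2, 2, 1, 3, 3].
Step 2: syndromes of r = [5, 4, 10, 7, 6] (all sums mod 11).
  S_0 = Σ v_i r_i = 2·5 + 2·4 + 1·10 + 3·7 + 3·6 = 67 ≡ 1.
  S_1 = Σ v_i α_i r_i = 2·9·5 + 2·4·4 + 1·1·10 + 3·8·7 + 3·5·6 = 390 ≡ 5.
  α_i^2 mod 11 = [4, 5, 1, 9, 3].
  S_2 = Σ v_i α_i^2 r_i = 2·4·5 + 2·5·4 + 1·1·10 + 3·9·7 + 3·3·6 = 333 ≡ 3.
  S = (1, 5, 3) ≠ 0, so r is not a codeword (an error is present).
Step 3: locate the error. For a single error e at position i, S_ℓ = v_i·e·α_i^ℓ, so α_err = S_1/S_0.
  S_0^{−1} = 1^{−1} = 1 (mod 11), so α_err = 5·1 = 5 ≡ 5 = α_5. Error position i = 5.
  Consistency check: S_2/S_1 = 3·9 = 27 ≡ 5 = α_err ✓ (single-error assumption holds).
Step 4: error magnitude e = S_0/v_5 = S_0·∏_{j≠5}(α_5 − α_j) = 1·4 = 4 ≡ 4 (mod 11).
Step 5: correct position 5: c_5 = r_5 − e = 6 − 4 ≡ 2 (mod 11). Hence c = [5, 4, 10, 7, 2].
  Check: interpolating c through the α_i gives m(x) = 1 + 9·x (degree < 2) with m(α_i) = c_i for every i, so c is indeed a codeword.


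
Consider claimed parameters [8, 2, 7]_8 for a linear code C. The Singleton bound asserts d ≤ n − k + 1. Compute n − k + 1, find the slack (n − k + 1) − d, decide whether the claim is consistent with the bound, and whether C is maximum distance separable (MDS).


Singleton RHS = n − k + 1 = 7, slack = 0, bound satisfied, MDS.

Singleton bound: d ≤ n − k + 1.
Here n = 8, k = 2, so n − k + 1 = 7.
Given d = 7, check d ≤ 7: YES.
Slack = (n − k + 1) − d = 0.
The code is MDS (slack = 0).
Description: the claimed parameters are [8, 2, 7]_8; such a code would be MDS (meets Singleton bound).


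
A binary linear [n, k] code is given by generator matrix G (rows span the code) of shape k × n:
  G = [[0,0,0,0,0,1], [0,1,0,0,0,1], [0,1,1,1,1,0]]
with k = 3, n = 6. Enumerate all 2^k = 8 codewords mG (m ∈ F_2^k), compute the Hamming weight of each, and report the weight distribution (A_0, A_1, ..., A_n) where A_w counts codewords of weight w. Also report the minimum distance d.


Weight distribution: A_0 = 1, A_1 = 2, A_2 = 1, A_3 = 1, A_4 = 2, A_5 = 1. Minimum distance d = 1.

Enumerate all 2^3 = 8 messages m ∈ F_2^3.
For each, compute codeword c = mG in F_2^6, then tally its weight.
  m = 000 → c = 000000, weight = 0.
  m = 100 → c = 000001, weight = 1.
  m = 010 → c = 010001, weight = 2.
  m = 110 → c = 010000, weight = 1.
  m = 001 → c = 011110, weight = 4.
  m = 101 → c = 011111, weight = 5.
  m = 011 → c = 001111, weight = 4.
  m = 111 → c = 001110, weight = 3.
Tally weights:
  weight 0: 1 codewords.
  weight 1: 2 codewords.
  weight 2: 1 codewords.
  weight 3: 1 codewords.
  weight 4: 2 codewords.
  weight 5: 1 codewords.
Minimum distance d = smallest w > 0 with A_w > 0 = 1.
Sanity: Σ A_w = 8 = 2^3 = 8 ✓.


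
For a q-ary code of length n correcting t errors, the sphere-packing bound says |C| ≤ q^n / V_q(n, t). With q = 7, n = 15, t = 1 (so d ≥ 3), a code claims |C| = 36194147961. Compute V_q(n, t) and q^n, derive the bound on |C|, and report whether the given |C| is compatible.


V_q(n, t) = 91, q^n = 4747561509943, Hamming bound = 52171005603, |C| = 36194147961 ≤ bound (satisfied).

Step 1: Compute V_q(n, t) = Σ_{j=0}^1 C(n, j) (q−1)^j.
  j = 0: C(15,0)·(6)^0 = 1·1 = 1.
  j = 1: C(15,1)·(6)^1 = 15·6 = 90.
  V_q(n, t) = 1 + 90 = 91.
Step 2: q^n = 7^15 = 4747561509943.
Step 3: Hamming bound ⌊q^n / V_q(n,t)⌋ = ⌊4747561509943/91⌋ = 52171005603.
Step 4: Compare |C| = 36194147961 to 52171005603: satisfied.
The claimed |C| lies below the Hamming bound.


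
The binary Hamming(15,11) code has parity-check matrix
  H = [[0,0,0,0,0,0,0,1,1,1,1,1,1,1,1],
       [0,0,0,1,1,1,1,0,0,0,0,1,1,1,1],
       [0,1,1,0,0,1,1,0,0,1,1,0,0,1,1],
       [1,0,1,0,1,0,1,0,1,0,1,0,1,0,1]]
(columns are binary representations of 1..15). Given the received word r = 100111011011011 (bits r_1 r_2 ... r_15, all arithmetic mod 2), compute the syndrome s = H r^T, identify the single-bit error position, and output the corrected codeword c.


s = (0, 0, 0, 1)^T, error position = 1, corrected codeword c = 000111011011011

Compute s = H r^T mod 2 one row at a time:
  s_1 = 1 + 1 + 0 + 1 + 1 + 0 + 1 + 1 = 6 ≡ 0 (mod 2).
  s_2 = 1 + 1 + 1 + 0 + 1 + 0 + 1 + 1 = 6 ≡ 0 (mod 2).
  s_3 = 0 + 0 + 1 + 0 + 0 + 1 + 1 + 1 = 4 ≡ 0 (mod 2).
  s_4 = 1 + 0 + 1 + 0 + 1 + 1 + 0 + 1 = 5 ≡ 1 (mod 2).
s = (0, 0, 0, 1)^T — this equals column 1 of H (binary 0001), so error is at position 1.
Correct: flip bit 1 of r = 100111011011011 to get c = 000111011011011.


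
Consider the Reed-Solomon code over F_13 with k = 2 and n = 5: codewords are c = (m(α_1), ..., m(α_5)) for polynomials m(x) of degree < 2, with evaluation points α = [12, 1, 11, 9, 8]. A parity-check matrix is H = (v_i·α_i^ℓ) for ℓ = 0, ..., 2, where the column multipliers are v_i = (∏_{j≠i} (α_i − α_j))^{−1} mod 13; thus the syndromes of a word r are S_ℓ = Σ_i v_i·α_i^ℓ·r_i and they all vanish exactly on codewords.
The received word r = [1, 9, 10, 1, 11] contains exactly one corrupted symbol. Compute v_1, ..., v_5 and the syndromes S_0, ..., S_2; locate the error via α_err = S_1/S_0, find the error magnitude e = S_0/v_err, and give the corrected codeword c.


S = (10, 12, 4), error at position 4, error magnitude e = 12, c = [1, 9, 10, 2, 11].

Step 1: column multipliers v_i = (∏_{j≠i}(α_i − α_j))^{−1} mod 13.
  i = 1 (α = 12): (12−1)(12−11)(12−9)(12−8) = 11·1·3·4 = 132 ≡ 2, so v_1 = 2^{−1} = 7 (mod 13).
  i = 2 (α = 1): (1−12)(1−11)(1−9)(1−8) = (−11)·(−10)·(−8)·(−7) = 6160 ≡ 11, so v_2 = 11^{−1} = 6 (mod 13).
  i = 3 (α = 11): (11−12)(11−1)(11−9)(11−8) = (−1)·10·2·3 = −60 ≡ 5, so v_3 = 5^{−1} = 8 (mod 13).
  i = 4 (α = 9): (9−12)(9−1)(9−11)(9−8) = (−3)·8·(−2)·1 = 48 ≡ 9, so v_4 = 9^{−1} = 3 (mod 13).
  i = 5 (α = 8): (8−12)(8−1)(8−11)(8−9) = (−4)·7·(−3)·(−1) = −84 ≡ 7, so v_5 = 7^{−1} = 2 (mod 13).
  v = [7, 6, 8, 3, 2].
Step 2: syndromes of r = [1, 9, 10, 1, 11] (all sums mod 13).
  S_0 = Σ v_i r_i = 7·1 + 6·9 + 8·10 + 3·1 + 2·11 = 166 ≡ 10.
  S_1 = Σ v_i α_i r_i = 7·12·1 + 6·1·9 + 8·11·10 + 3·9·1 + 2·8·11 = 1221 ≡ 12.
  α_i^2 mod 13 = [1, 1, 4, 3, 12].
  S_2 = Σ v_i α_i^2 r_i = 7·1·1 + 6·1·9 + 8·4·10 + 3·3·1 + 2·12·11 = 654 ≡ 4.
  S = (10, 12, 4) ≠ 0, so r is not a codeword (an error is present).
Step 3: locate the error. For a single error e at position i, S_ℓ = v_i·e·α_i^ℓ, so α_err = S_1/S_0.
  S_0^{−1} = 10^{−1} = 4 (mod 13), so α_err = 12·4 = 48 ≡ 9 = α_4. Error position i = 4.
  Consistency check: S_2/S_1 = 4·12 = 48 ≡ 9 = α_err ✓ (single-error assumption holds).
Step 4: error magnitude e = S_0/v_4 = S_0·∏_{j≠4}(α_4 − α_j) = 10·9 = 90 ≡ 12 (mod 13).
Step 5: correct position 4: c_4 = r_4 − e = 1 − 12 ≡ 2 (mod 13). Hence c = [1, 9, 10, 2, 11].
  Check: interpolating c through the α_i gives m(x) = 5 + 4·x (degree < 2) with m(α_i) = c_i for every i, so c is indeed a codeword.


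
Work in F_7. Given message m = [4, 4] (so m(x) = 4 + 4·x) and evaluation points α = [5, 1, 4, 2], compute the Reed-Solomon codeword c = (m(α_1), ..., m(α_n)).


c = [3, 1, 6, 5]

Message polynomial: m(x) = 4 + 4·x (mod 7).
For each evaluation point α_i, compute m(α_i) mod 7:
  α_1 = 5: Horner steps 4 → 3, so m(5) = 3.
  α_2 = 1: Horner steps 4 → 1, so m(1) = 1.
  α_3 = 4: Horner steps 4 → 6, so m(4) = 6.
  α_4 = 2: Horner steps 4 → 5, so m(2) = 5.
Codeword c = [3, 1, 6, 5] ∈ F_7^4.


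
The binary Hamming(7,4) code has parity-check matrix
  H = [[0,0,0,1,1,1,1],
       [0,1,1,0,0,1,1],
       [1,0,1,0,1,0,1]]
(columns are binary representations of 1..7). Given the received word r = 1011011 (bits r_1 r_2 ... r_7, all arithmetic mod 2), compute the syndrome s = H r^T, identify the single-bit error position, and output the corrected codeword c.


s = (1, 1, 1)^T, error position = 7, corrected codeword c = 1011010

Compute s = H r^T mod 2 one row at a time:
  s_1 = 1 + 0 + 1 + 1 = 3 ≡ 1 (mod 2).
  s_2 = 0 + 1 + 1 + 1 = 3 ≡ 1 (mod 2).
  s_3 = 1 + 1 + 0 + 1 = 3 ≡ 1 (mod 2).
s = (1, 1, 1)^T — this equals column 7 of H (binary 111), so error is at position 7.
Correct: flip bit 7 of r = 1011011 to get c = 1011010.


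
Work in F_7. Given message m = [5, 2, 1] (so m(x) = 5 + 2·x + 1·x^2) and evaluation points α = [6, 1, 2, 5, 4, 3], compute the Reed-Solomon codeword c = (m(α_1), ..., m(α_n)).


c = [4, 1, 6, 5, 1, 6]

Message polynomial: m(x) = 5 + 2·x + 1·x^2 (mod 7).
For each evaluation point α_i, compute m(α_i) mod 7:
  α_1 = 6: Horner steps 1 → 1 → 4, so m(6) = 4.
  α_2 = 1: Horner steps 1 → 3 → 1, so m(1) = 1.
  α_3 = 2: Horner steps 1 → 4 → 6, so m(2) = 6.
  α_4 = 5: Horner steps 1 → 0 → 5, so m(5) = 5.
  α_5 = 4: Horner steps 1 → 6 → 1, so m(4) = 1.
  α_6 = 3: Horner steps 1 → 5 → 6, so m(3) = 6.
Codeword c = [4, 1, 6, 5, 1, 6] ∈ F_7^6.


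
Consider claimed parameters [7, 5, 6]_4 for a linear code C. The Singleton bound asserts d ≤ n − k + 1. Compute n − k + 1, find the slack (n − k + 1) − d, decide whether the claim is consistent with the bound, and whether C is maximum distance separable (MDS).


Singleton RHS = n − k + 1 = 3, slack = -3, bound violated (no such code; not MDS).

Singleton bound: d ≤ n − k + 1.
Here n = 7, k = 5, so n − k + 1 = 3.
Given d = 6, check d ≤ 3: NO.
Slack = (n − k + 1) − d = -3.
The slack is negative: d = 6 exceeds n − k + 1 = 3 by 3, so the Singleton bound is violated and no linear [7, 5, 6]_4 code can exist. In particular it is not MDS (MDS requires d = n − k + 1 exactly).
Description: the claimed parameters are [7, 5, 6]_4; such a code would be impossible (violates the Singleton bound).


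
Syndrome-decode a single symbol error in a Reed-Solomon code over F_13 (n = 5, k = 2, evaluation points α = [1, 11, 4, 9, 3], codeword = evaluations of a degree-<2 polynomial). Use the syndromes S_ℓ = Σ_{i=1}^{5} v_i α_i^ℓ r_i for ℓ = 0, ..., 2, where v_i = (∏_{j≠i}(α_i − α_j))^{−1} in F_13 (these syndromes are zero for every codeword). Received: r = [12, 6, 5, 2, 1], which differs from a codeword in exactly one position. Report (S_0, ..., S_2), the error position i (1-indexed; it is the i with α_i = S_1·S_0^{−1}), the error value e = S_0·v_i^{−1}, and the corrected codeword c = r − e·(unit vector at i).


S = (3, 9, 1), error at position 5, error magnitude e = 11, c = [12, 6, 5, 2, 3].

Step 1: column multipliers v_i = (∏_{j≠i}(α_i − α_j))^{−1} mod 13.
  i = 1 (α = 1): (1−11)(1−4)(1−9)(1−3) = (−10)·(−3)·(−8)·(−2) = 480 ≡ 12, so v_1 = 12^{−1} = 12 (mod 13).
  i = 2 (α = 11): (11−1)(11−4)(11−9)(11−3) = 10·7·2·8 = 1120 ≡ 2, so v_2 = 2^{−1} = 7 (mod 13).
  i = 3 (α = 4): (4−1)(4−11)(4−9)(4−3) = 3·(−7)·(−5)·1 = 105 ≡ 1, so v_3 = 1^{−1} = 1 (mod 13).
  i = 4 (α = 9): (9−1)(9−11)(9−4)(9−3) = 8·(−2)·5·6 = −480 ≡ 1, so v_4 = 1^{−1} = 1 (mod 13).
  i = 5 (α = 3): (3−1)(3−11)(3−4)(3−9) = 2·(−8)·(−1)·(−6) = −96 ≡ 8, so v_5 = 8^{−1} = 5 (mod 13).
  v = [12, 7, 1, 1, 5].
Step 2: syndromes of r = [12, 6, 5, 2, 1] (all sums mod 13).
  S_0 = Σ v_i r_i = 12·12 + 7·6 + 1·5 + 1·2 + 5·1 = 198 ≡ 3.
  S_1 = Σ v_i α_i r_i = 12·1·12 + 7·11·6 + 1·4·5 + 1·9·2 + 5·3·1 = 659 ≡ 9.
  α_i^2 mod 13 = [1, 4, 3, 3, 9].
  S_2 = Σ v_i α_i^2 r_i = 12·1·12 + 7·4·6 + 1·3·5 + 1·3·2 + 5·9·1 = 378 ≡ 1.
  S = (3, 9, 1) ≠ 0, so r is not a codeword (an error is present).
Step 3: locate the error. For a single error e at position i, S_ℓ = v_i·e·α_i^ℓ, so α_err = S_1/S_0.
  S_0^{−1} = 3^{−1} = 9 (mod 13), so α_err = 9·9 = 81 ≡ 3 = α_5. Error position i = 5.
  Consistency check: S_2/S_1 = 1·3 = 3 ≡ 3 = α_err ✓ (single-error assumption holds).
Step 4: error magnitude e = S_0/v_5 = S_0·∏_{j≠5}(α_5 − α_j) = 3·8 = 24 ≡ 11 (mod 13).
Step 5: correct position 5: c_5 = r_5 − e = 1 − 11 ≡ 3 (mod 13). Hence c = [12, 6, 5, 2, 3].
  Check: interpolating c through the α_i gives m(x) = 10 + 2·x (degree < 2) with m(α_i) = c_i for every i, so c is indeed a codeword.


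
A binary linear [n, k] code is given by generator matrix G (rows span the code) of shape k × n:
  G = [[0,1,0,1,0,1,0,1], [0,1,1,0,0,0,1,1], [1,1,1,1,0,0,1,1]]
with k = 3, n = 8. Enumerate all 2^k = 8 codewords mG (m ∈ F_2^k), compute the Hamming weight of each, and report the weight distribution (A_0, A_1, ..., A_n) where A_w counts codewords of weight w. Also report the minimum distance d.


Weight distribution: A_0 = 1, A_2 = 1, A_4 = 5, A_6 = 1. Minimum distance d = 2.

Enumerate all 2^3 = 8 messages m ∈ F_2^3.
For each, compute codeword c = mG in F_2^8, then tally its weight.
  m = 000 → c = 00000000, weight = 0.
  m = 100 → c = 01010101, weight = 4.
  m = 010 → c = 01100011, weight = 4.
  m = 110 → c = 00110110, weight = 4.
  m = 001 → c = 11110011, weight = 6.
  m = 101 → c = 10100110, weight = 4.
  m = 011 → c = 10010000, weight = 2.
  m = 111 → c = 11000101, weight = 4.
Tally weights:
  weight 0: 1 codewords.
  weight 2: 1 codewords.
  weight 4: 5 codewords.
  weight 6: 1 codewords.
Minimum distance d = smallest w > 0 with A_w > 0 = 2.
Sanity: Σ A_w = 8 = 2^3 = 8 ✓.


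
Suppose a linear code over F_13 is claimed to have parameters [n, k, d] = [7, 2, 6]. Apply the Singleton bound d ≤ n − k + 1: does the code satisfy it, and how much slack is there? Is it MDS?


Singleton RHS = n − k + 1 = 6, slack = 0, bound satisfied, MDS.

Singleton bound: d ≤ n − k + 1.
Here n = 7, k = 2, so n − k + 1 = 6.
Given d = 6, check d ≤ 6: YES.
Slack = (n − k + 1) − d = 0.
The code is MDS (slack = 0).
Description: the claimed parameters are [7, 2, 6]_13; such a code would be MDS (meets Singleton bound).


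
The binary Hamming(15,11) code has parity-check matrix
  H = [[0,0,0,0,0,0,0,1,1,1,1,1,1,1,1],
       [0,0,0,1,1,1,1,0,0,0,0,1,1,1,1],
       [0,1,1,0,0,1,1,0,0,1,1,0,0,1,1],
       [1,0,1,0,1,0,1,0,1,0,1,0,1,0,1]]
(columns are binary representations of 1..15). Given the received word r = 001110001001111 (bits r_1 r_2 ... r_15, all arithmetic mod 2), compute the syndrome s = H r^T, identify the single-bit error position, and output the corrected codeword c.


s = (1, 0, 1, 1)^T, error position = 11, corrected codeword c = 001110001011111

Compute s = H r^T mod 2 one row at a time:
  s_1 = 0 + 1 + 0 + 0 + 1 + 1 + 1 + 1 = 5 ≡ 1 (mod 2).
  s_2 = 1 + 1 + 0 + 0 + 1 + 1 + 1 + 1 = 6 ≡ 0 (mod 2).
  s_3 = 0 + 1 + 0 + 0 + 0 + 0 + 1 + 1 = 3 ≡ 1 (mod 2).
  s_4 = 0 + 1 + 1 + 0 + 1 + 0 + 1 + 1 = 5 ≡ 1 (mod 2).
s = (1, 0, 1, 1)^T — this equals column 11 of H (binary 1011), so error is at position 11.
Correct: flip bit 11 of r = 001110001001111 to get c = 001110001011111.


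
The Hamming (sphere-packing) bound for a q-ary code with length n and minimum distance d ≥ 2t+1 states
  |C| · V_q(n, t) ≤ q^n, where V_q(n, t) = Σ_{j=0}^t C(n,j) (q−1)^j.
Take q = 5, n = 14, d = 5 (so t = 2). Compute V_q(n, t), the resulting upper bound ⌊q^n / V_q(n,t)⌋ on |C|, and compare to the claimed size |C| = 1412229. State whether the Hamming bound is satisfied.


V_q(n, t) = 1513, q^n = 6103515625, Hamming bound = 4034048, |C| = 1412229 ≤ bound (satisfied).

Step 1: Compute V_q(n, t) = Σ_{j=0}^2 C(n, j) (q−1)^j.
  j = 0: C(14,0)·(4)^0 = 1·1 = 1.
  j = 1: C(14,1)·(4)^1 = 14·4 = 56.
  j = 2: C(14,2)·(4)^2 = 91·16 = 1456.
  V_q(n, t) = 1 + 56 + 1456 = 1513.
Step 2: q^n = 5^14 = 6103515625.
Step 3: Hamming bound ⌊q^n / V_q(n,t)⌋ = ⌊6103515625/1513⌋ = 4034048.
Step 4: Compare |C| = 1412229 to 4034048: satisfied.
The claimed |C| lies below the Hamming bound.


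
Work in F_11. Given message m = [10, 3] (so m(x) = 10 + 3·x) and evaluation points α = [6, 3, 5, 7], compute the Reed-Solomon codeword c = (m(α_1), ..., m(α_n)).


c = [6, 8, 3, 9]

Message polynomial: m(x) = 10 + 3·x (mod 11).
For each evaluation point α_i, compute m(α_i) mod 11:
  α_1 = 6: Horner steps 3 → 6, so m(6) = 6.
  α_2 = 3: Horner steps 3 → 8, so m(3) = 8.
  α_3 = 5: Horner steps 3 → 3, so m(5) = 3.
  α_4 = 7: Horner steps 3 → 9, so m(7) = 9.
Codeword c = [6, 8, 3, 9] ∈ F_11^4.


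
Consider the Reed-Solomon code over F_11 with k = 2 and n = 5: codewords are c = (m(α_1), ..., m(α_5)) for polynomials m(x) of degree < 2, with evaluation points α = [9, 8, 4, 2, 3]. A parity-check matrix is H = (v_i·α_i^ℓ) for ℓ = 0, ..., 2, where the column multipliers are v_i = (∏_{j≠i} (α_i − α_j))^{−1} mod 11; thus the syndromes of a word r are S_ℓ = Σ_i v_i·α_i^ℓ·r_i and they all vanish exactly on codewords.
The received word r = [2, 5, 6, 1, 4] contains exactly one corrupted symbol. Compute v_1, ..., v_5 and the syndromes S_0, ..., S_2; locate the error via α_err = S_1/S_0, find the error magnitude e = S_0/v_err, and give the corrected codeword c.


S = (2, 6, 7), error at position 5, error magnitude e = 6, c = [2, 5, 6, 1, 9].

Step 1: column multipliers v_i = (∏_{j≠i}(α_i − α_j))^{−1} mod 11.
  i = 1 (α = 9): (9−8)(9−4)(9−2)(9−3) = 1·5·7·6 = 210 ≡ 1, so v_1 = 1^{−1} = 1 (mod 11).
  i = 2 (α = 8): (8−9)(8−4)(8−2)(8−3) = (−1)·4·6·5 = −120 ≡ 1, so v_2 = 1^{−1} = 1 (mod 11).
  i = 3 (α = 4): (4−9)(4−8)(4−2)(4−3) = (−5)·(−4)·2·1 = 40 ≡ 7, so v_3 = 7^{−1} = 8 (mod 11).
  i = 4 (α = 2): (2−9)(2−8)(2−4)(2−3) = (−7)·(−6)·(−2)·(−1) = 84 ≡ 7, so v_4 = 7^{−1} = 8 (mod 11).
  i = 5 (α = 3): (3−9)(3−8)(3−4)(3−2) = (−6)·(−5)·(−1)·1 = −30 ≡ 3, so v_5 = 3^{−1} = 4 (mod 11).
  v = [1, 1, 8, 8, 4].
Step 2: syndromes of r = [2, 5, 6, 1, 4] (all sums mod 11).
  S_0 = Σ v_i r_i = 1·2 + 1·5 + 8·6 + 8·1 + 4·4 = 79 ≡ 2.
  S_1 = Σ v_i α_i r_i = 1·9·2 + 1·8·5 + 8·4·6 + 8·2·1 + 4·3·4 = 314 ≡ 6.
  α_i^2 mod 11 = [4, 9, 5, 4, 9].
  S_2 = Σ v_i α_i^2 r_i = 1·4·2 + 1·9·5 + 8·5·6 + 8·4·1 + 4·9·4 = 469 ≡ 7.
  S = (2, 6, 7) ≠ 0, so r is not a codeword (an error is present).
Step 3: locate the error. For a single error e at position i, S_ℓ = v_i·e·α_i^ℓ, so α_err = S_1/S_0.
  S_0^{−1} = 2^{−1} = 6 (mod 11), so α_err = 6·6 = 36 ≡ 3 = α_5. Error position i = 5.
  Consistency check: S_2/S_1 = 7·2 = 14 ≡ 3 = α_err ✓ (single-error assumption holds).
Step 4: error magnitude e = S_0/v_5 = S_0·∏_{j≠5}(α_5 − α_j) = 2·3 = 6 ≡ 6 (mod 11).
Step 5: correct position 5: c_5 = r_5 − e = 4 − 6 ≡ 9 (mod 11). Hence c = [2, 5, 6, 1, 9].
  Check: interpolating c through the α_i gives m(x) = 7 + 8·x (degree < 2) with m(α_i) = c_i for every i, so c is indeed a codeword.


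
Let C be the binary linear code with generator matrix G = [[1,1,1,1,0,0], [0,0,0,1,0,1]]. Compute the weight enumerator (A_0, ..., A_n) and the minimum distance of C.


Weight distribution: A_0 = 1, A_2 = 1, A_4 = 2. Minimum distance d = 2.

Enumerate all 2^2 = 4 messages m ∈ F_2^2.
For each, compute codeword c = mG in F_2^6, then tally its weight.
  m = 00 → c = 000000, weight = 0.
  m = 10 → c = 111100, weight = 4.
  m = 01 → c = 000101, weight = 2.
  m = 11 → c = 111001, weight = 4.
Tally weights:
  weight 0: 1 codewords.
  weight 2: 1 codewords.
  weight 4: 2 codewords.
Minimum distance d = smallest w > 0 with A_w > 0 = 2.
Sanity: Σ A_w = 4 = 2^2 = 4 ✓.


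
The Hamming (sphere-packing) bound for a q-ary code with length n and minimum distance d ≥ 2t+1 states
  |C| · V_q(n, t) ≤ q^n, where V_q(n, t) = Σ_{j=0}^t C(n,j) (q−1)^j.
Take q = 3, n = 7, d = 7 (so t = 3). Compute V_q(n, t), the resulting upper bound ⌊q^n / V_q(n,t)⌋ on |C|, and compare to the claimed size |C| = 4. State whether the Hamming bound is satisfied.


V_q(n, t) = 379, q^n = 2187, Hamming bound = 5, |C| = 4 ≤ bound (satisfied).

Step 1: Compute V_q(n, t) = Σ_{j=0}^3 C(n, j) (q−1)^j.
  j = 0: C(7,0)·(2)^0 = 1·1 = 1.
  j = 1: C(7,1)·(2)^1 = 7·2 = 14.
  j = 2: C(7,2)·(2)^2 = 21·4 = 84.
  j = 3: C(7,3)·(2)^3 = 35·8 = 280.
  V_q(n, t) = 1 + 14 + 84 + 280 = 379.
Step 2: q^n = 3^7 = 2187.
Step 3: Hamming bound ⌊q^n / V_q(n,t)⌋ = ⌊2187/379⌋ = 5.
Step 4: Compare |C| = 4 to 5: satisfied.
The claimed |C| lies below the Hamming bound.
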